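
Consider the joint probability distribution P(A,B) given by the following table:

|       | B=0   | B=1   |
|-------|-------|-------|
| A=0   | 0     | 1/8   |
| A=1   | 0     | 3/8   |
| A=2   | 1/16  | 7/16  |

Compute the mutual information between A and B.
Marginal P(A) (row sums):
  P(A=0) = 0 + 1/8 = 1/8
  P(A=1) = 0 + 3/8 = 3/8
  P(A=2) = 1/16 + 7/16 = 1/2
Marginal P(B) (column sums):
  P(B=0) = 0 + 0 + 1/16 = 1/16
  P(B=1) = 1/8 + 3/8 + 7/16 = 15/16

H(A) = -[(1/8)·log₂(1/8) + (3/8)·log₂(3/8) + (1/2)·log₂(1/2)]
  = 0.3750 + 0.5306 + 0.5000
  = 1.4056 bits
H(B) = -[(1/16)·log₂(1/16) + (15/16)·log₂(15/16)]
  = 0.2500 + 0.0873
  = 0.3373 bits
H(A,B) = -[(1/8)·log₂(1/8) + (3/8)·log₂(3/8) + (1/16)·log₂(1/16) + (7/16)·log₂(7/16)]
  = 0.3750 + 0.5306 + 0.2500 + 0.5218
  = 1.6774 bits

I(A;B) = H(A) + H(B) - H(A,B)
  = 1.4056 + 0.3373 - 1.6774
  = 0.0655 bits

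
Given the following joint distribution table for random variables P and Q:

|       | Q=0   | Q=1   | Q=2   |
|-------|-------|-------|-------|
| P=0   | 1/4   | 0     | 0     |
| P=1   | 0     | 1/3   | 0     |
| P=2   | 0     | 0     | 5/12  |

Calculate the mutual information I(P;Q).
Marginal P(P) (row sums):
  P(P=0) = 1/4 + 0 + 0 = 1/4
  P(P=1) = 0 + 1/3 + 0 = 1/3
  P(P=2) = 0 + 0 + 5/12 = 5/12
Marginal P(Q) (column sums):
  P(Q=0) = 1/4 + 0 + 0 = 1/4
  P(Q=1) = 0 + 1/3 + 0 = 1/3
  P(Q=2) = 0 + 0 + 5/12 = 5/12

H(P) = -[(1/4)·log₂(1/4) + (1/3)·log₂(1/3) + (5/12)·log₂(5/12)]
  = 0.5000 + 0.5283 + 0.5263
  = 1.5546 bits
H(Q) = -[(1/4)·log₂(1/4) + (1/3)·log₂(1/3) + (5/12)·log₂(5/12)]
  = 0.5000 + 0.5283 + 0.5263
  = 1.5546 bits
H(P,Q) = -[(1/4)·log₂(1/4) + (1/3)·log₂(1/3) + (5/12)·log₂(5/12)]
  = 0.5000 + 0.5283 + 0.5263
  = 1.5546 bits

I(P;Q) = H(P) + H(Q) - H(P,Q)
  = 1.5546 + 1.5546 - 1.5546
  = 1.5546 bits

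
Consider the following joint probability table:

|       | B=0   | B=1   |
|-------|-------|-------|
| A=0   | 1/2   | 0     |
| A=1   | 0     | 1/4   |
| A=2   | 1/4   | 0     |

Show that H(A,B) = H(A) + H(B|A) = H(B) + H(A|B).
Marginal P(A) (row sums):
  P(A=0) = 1/2 + 0 = 1/2
  P(A=1) = 0 + 1/4 = 1/4
  P(A=2) = 1/4 + 0 = 1/4
Marginal P(B) (column sums):
  P(B=0) = 1/2 + 0 + 1/4 = 3/4
  P(B=1) = 0 + 1/4 + 0 = 1/4

Decomposition 1: H(A) + H(B|A)
H(A) = -[(1/2)·log₂(1/2) + (1/4)·log₂(1/4) + (1/4)·log₂(1/4)]
  = 0.5000 + 0.5000 + 0.5000
  = 1.5000 bits
H(B|A) = -Σ P(A,B)·log₂ P(B|A), where P(B|A) = P(A,B) / P(A)
  (cells with P(A,B) = 0 contribute 0)
  (A=0,B=0): P(B|A) = (1/2)/(1/2) = 1;  -(1/2)·log₂(1) = 0.0000
  (A=1,B=1): P(B|A) = (1/4)/(1/4) = 1;  -(1/4)·log₂(1) = 0.0000
  (A=2,B=0): P(B|A) = (1/4)/(1/4) = 1;  -(1/4)·log₂(1) = 0.0000
H(B|A) = 0.0000 + 0.0000 + 0.0000
  = 0.0000 bits
H(A) + H(B|A) = 1.5000 + 0.0000 = 1.5000 bits

Decomposition 2: H(B) + H(A|B)
H(B) = -[(3/4)·log₂(3/4) + (1/4)·log₂(1/4)]
  = 0.3113 + 0.5000
  = 0.8113 bits
H(A|B) = -Σ P(A,B)·log₂ P(A|B), where P(A|B) = P(A,B) / P(B)
  (cells with P(A,B) = 0 contribute 0)
  (A=0,B=0): P(A|B) = (1/2)/(3/4) = 2/3;  -(1/2)·log₂(2/3) = 0.2925
  (A=1,B=1): P(A|B) = (1/4)/(1/4) = 1;  -(1/4)·log₂(1) = 0.0000
  (A=2,B=0): P(A|B) = (1/4)/(3/4) = 1/3;  -(1/4)·log₂(1/3) = 0.3962
H(A|B) = 0.2925 + 0.0000 + 0.3962
  = 0.6887 bits
H(B) + H(A|B) = 0.8113 + 0.6887 = 1.5000 bits

Direct computation of the joint entropy:
H(A,B) = -[(1/2)·log₂(1/2) + (1/4)·log₂(1/4) + (1/4)·log₂(1/4)]
  = 0.5000 + 0.5000 + 0.5000
  = 1.5000 bits

All three agree: H(A,B) = 1.5000 bits ✓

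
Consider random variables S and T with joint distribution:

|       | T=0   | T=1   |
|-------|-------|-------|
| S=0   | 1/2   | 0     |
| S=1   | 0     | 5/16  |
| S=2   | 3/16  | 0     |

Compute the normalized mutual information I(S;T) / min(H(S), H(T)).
Marginal P(S) (row sums):
  P(S=0) = 1/2 + 0 = 1/2
  P(S=1) = 0 + 5/16 = 5/16
  P(S=2) = 3/16 + 0 = 3/16
Marginal P(T) (column sums):
  P(T=0) = 1/2 + 0 + 3/16 = 11/16
  P(T=1) = 0 + 5/16 + 0 = 5/16

H(S) = -[(1/2)·log₂(1/2) + (5/16)·log₂(5/16) + (3/16)·log₂(3/16)]
  = 0.5000 + 0.5244 + 0.4528
  = 1.4772 bits
H(T) = -[(11/16)·log₂(11/16) + (5/16)·log₂(5/16)]
  = 0.3716 + 0.5244
  = 0.8960 bits
H(S,T) = -[(1/2)·log₂(1/2) + (5/16)·log₂(5/16) + (3/16)·log₂(3/16)]
  = 0.5000 + 0.5244 + 0.4528
  = 1.4772 bits

I(S;T) = H(S) + H(T) - H(S,T)
  = 1.4772 + 0.8960 - 1.4772
  = 0.8960 bits

min(H(S), H(T)) = min(1.4772, 0.8960) = 0.8960 bits
Normalized MI = 0.8960 / 0.8960 = 1.0000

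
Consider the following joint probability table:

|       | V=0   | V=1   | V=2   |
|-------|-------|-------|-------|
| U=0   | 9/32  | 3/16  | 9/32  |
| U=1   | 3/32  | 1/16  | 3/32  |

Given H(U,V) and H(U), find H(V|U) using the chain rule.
From the chain rule: H(U,V) = H(U) + H(V|U)
Therefore: H(V|U) = H(U,V) - H(U)

H(U,V) = -[(9/32)·log₂(9/32) + (3/16)·log₂(3/16) + (9/32)·log₂(9/32) + (3/32)·log₂(3/32) + (1/16)·log₂(1/16) + (3/32)·log₂(3/32)]
  = 0.5147 + 0.4528 + 0.5147 + 0.3202 + 0.2500 + 0.3202
  = 2.3726 bits
Marginal P(U) (row sums):
  P(U=0) = 9/32 + 3/16 + 9/32 = 3/4
  P(U=1) = 3/32 + 1/16 + 3/32 = 1/4
H(U) = -[(3/4)·log₂(3/4) + (1/4)·log₂(1/4)]
  = 0.3113 + 0.5000
  = 0.8113 bits

H(V|U) = 2.3726 - 0.8113 = 1.5613 bits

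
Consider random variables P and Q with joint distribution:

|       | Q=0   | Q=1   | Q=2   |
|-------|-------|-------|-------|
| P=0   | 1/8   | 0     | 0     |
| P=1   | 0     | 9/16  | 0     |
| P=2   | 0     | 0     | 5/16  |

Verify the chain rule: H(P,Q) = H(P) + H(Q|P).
Left side:
H(P,Q) = -[(1/8)·log₂(1/8) + (9/16)·log₂(9/16) + (5/16)·log₂(5/16)]
  = 0.3750 + 0.4669 + 0.5244
  = 1.3663 bits

Right side:
Marginal P(P) (row sums):
  P(P=0) = 1/8 + 0 + 0 = 1/8
  P(P=1) = 0 + 9/16 + 0 = 9/16
  P(P=2) = 0 + 0 + 5/16 = 5/16
H(P) = -[(1/8)·log₂(1/8) + (9/16)·log₂(9/16) + (5/16)·log₂(5/16)]
  = 0.3750 + 0.4669 + 0.5244
  = 1.3663 bits
H(Q|P) = -Σ P(P,Q)·log₂ P(Q|P), where P(Q|P) = P(P,Q) / P(P)
  (cells with P(P,Q) = 0 contribute 0)
  (P=0,Q=0): P(Q|P) = (1/8)/(1/8) = 1;  -(1/8)·log₂(1) = 0.0000
  (P=1,Q=1): P(Q|P) = (9/16)/(9/16) = 1;  -(9/16)·log₂(1) = 0.0000
  (P=2,Q=2): P(Q|P) = (5/16)/(5/16) = 1;  -(5/16)·log₂(1) = 0.0000
H(Q|P) = 0.0000 + 0.0000 + 0.0000
  = 0.0000 bits
H(P) + H(Q|P) = 1.3663 + 0.0000 = 1.3663 bits

Both sides equal 1.3663 bits, so the chain rule holds ✓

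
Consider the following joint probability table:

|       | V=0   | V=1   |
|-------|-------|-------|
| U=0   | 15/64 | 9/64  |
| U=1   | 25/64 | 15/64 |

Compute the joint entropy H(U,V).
H(U,V) = -Σ P(U,V) log₂ P(U,V), summed over the non-zero cells:
H(U,V) = -[(15/64)·log₂(15/64) + (9/64)·log₂(9/64) + (25/64)·log₂(25/64) + (15/64)·log₂(15/64)]
  = 0.4906 + 0.3980 + 0.5297 + 0.4906
  = 1.9089 bits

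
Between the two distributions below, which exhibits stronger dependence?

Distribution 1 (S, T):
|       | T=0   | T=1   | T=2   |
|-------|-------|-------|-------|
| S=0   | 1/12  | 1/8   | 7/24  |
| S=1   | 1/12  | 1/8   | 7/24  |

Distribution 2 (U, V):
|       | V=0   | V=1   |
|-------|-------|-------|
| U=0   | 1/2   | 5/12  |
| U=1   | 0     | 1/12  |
Distribution 1 (S, T):
Marginal P(S) (row sums):
  P(S=0) = 1/12 + 1/8 + 7/24 = 1/2
  P(S=1) = 1/12 + 1/8 + 7/24 = 1/2
Marginal P(T) (column sums):
  P(T=0) = 1/12 + 1/12 = 1/6
  P(T=1) = 1/8 + 1/8 = 1/4
  P(T=2) = 7/24 + 7/24 = 7/12

H(S) = -[(1/2)·log₂(1/2) + (1/2)·log₂(1/2)]
  = 0.5000 + 0.5000
  = 1.0000 bits
H(T) = -[(1/6)·log₂(1/6) + (1/4)·log₂(1/4) + (7/12)·log₂(7/12)]
  = 0.4308 + 0.5000 + 0.4536
  = 1.3844 bits
H(S,T) = -[(1/12)·log₂(1/12) + (1/8)·log₂(1/8) + (7/24)·log₂(7/24) + (1/12)·log₂(1/12) + (1/8)·log₂(1/8) + (7/24)·log₂(7/24)]
  = 0.2987 + 0.3750 + 0.5185 + 0.2987 + 0.3750 + 0.5185
  = 2.3844 bits

I(S;T) = H(S) + H(T) - H(S,T)
  = 1.0000 + 1.3844 - 2.3844
  = 0.0000 bits

Distribution 2 (U, V):
Marginal P(U) (row sums):
  P(U=0) = 1/2 + 5/12 = 11/12
  P(U=1) = 0 + 1/12 = 1/12
Marginal P(V) (column sums):
  P(V=0) = 1/2 + 0 = 1/2
  P(V=1) = 5/12 + 1/12 = 1/2

H(U) = -[(11/12)·log₂(11/12) + (1/12)·log₂(1/12)]
  = 0.1151 + 0.2987
  = 0.4138 bits
H(V) = -[(1/2)·log₂(1/2) + (1/2)·log₂(1/2)]
  = 0.5000 + 0.5000
  = 1.0000 bits
H(U,V) = -[(1/2)·log₂(1/2) + (5/12)·log₂(5/12) + (1/12)·log₂(1/12)]
  = 0.5000 + 0.5263 + 0.2987
  = 1.3250 bits

I(U;V) = H(U) + H(V) - H(U,V)
  = 0.4138 + 1.0000 - 1.3250
  = 0.0888 bits

I(U;V) = 0.0888 bits > I(S;T) = 0.0000 bits, so (U, V) has the higher mutual information (stronger dependence).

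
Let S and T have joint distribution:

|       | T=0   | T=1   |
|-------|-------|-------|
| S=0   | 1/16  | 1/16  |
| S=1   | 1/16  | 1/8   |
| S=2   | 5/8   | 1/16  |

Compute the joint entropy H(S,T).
H(S,T) = -Σ P(S,T) log₂ P(S,T), summed over the non-zero cells:
H(S,T) = -[(1/16)·log₂(1/16) + (1/16)·log₂(1/16) + (1/16)·log₂(1/16) + (1/8)·log₂(1/8) + (5/8)·log₂(5/8) + (1/16)·log₂(1/16)]
  = 0.2500 + 0.2500 + 0.2500 + 0.3750 + 0.4238 + 0.2500
  = 1.7988 bits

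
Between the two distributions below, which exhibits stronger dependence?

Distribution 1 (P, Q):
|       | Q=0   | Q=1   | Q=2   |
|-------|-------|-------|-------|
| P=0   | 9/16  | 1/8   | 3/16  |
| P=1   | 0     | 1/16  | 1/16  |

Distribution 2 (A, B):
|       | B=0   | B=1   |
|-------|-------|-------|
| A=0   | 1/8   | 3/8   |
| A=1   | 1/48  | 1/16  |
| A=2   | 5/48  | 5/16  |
Distribution 1 (P, Q):
Marginal P(P) (row sums):
  P(P=0) = 9/16 + 1/8 + 3/16 = 7/8
  P(P=1) = 0 + 1/16 + 1/16 = 1/8
Marginal P(Q) (column sums):
  P(Q=0) = 9/16 + 0 = 9/16
  P(Q=1) = 1/8 + 1/16 = 3/16
  P(Q=2) = 3/16 + 1/16 = 1/4

H(P) = -[(7/8)·log₂(7/8) + (1/8)·log₂(1/8)]
  = 0.1686 + 0.3750
  = 0.5436 bits
H(Q) = -[(9/16)·log₂(9/16) + (3/16)·log₂(3/16) + (1/4)·log₂(1/4)]
  = 0.4669 + 0.4528 + 0.5000
  = 1.4197 bits
H(P,Q) = -[(9/16)·log₂(9/16) + (1/8)·log₂(1/8) + (3/16)·log₂(3/16) + (1/16)·log₂(1/16) + (1/16)·log₂(1/16)]
  = 0.4669 + 0.3750 + 0.4528 + 0.2500 + 0.2500
  = 1.7947 bits

I(P;Q) = H(P) + H(Q) - H(P,Q)
  = 0.5436 + 1.4197 - 1.7947
  = 0.1686 bits

Distribution 2 (A, B):
Marginal P(A) (row sums):
  P(A=0) = 1/8 + 3/8 = 1/2
  P(A=1) = 1/48 + 1/16 = 1/12
  P(A=2) = 5/48 + 5/16 = 5/12
Marginal P(B) (column sums):
  P(B=0) = 1/8 + 1/48 + 5/48 = 1/4
  P(B=1) = 3/8 + 1/16 + 5/16 = 3/4

H(A) = -[(1/2)·log₂(1/2) + (1/12)·log₂(1/12) + (5/12)·log₂(5/12)]
  = 0.5000 + 0.2987 + 0.5263
  = 1.3250 bits
H(B) = -[(1/4)·log₂(1/4) + (3/4)·log₂(3/4)]
  = 0.5000 + 0.3113
  = 0.8113 bits
H(A,B) = -[(1/8)·log₂(1/8) + (3/8)·log₂(3/8) + (1/48)·log₂(1/48) + (1/16)·log₂(1/16) + (5/48)·log₂(5/48) + (5/16)·log₂(5/16)]
  = 0.3750 + 0.5306 + 0.1164 + 0.2500 + 0.3399 + 0.5244
  = 2.1363 bits

I(A;B) = H(A) + H(B) - H(A,B)
  = 1.3250 + 0.8113 - 2.1363
  = 0.0000 bits

I(P;Q) = 0.1686 bits > I(A;B) = 0.0000 bits, so (P, Q) has the higher mutual information (stronger dependence).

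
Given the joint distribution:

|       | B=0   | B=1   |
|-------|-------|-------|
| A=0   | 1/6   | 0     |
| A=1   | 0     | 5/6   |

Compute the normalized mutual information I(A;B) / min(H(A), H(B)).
Marginal P(A) (row sums):
  P(A=0) = 1/6 + 0 = 1/6
  P(A=1) = 0 + 5/6 = 5/6
Marginal P(B) (column sums):
  P(B=0) = 1/6 + 0 = 1/6
  P(B=1) = 0 + 5/6 = 5/6

H(A) = -[(1/6)·log₂(1/6) + (5/6)·log₂(5/6)]
  = 0.4308 + 0.2192
  = 0.6500 bits
H(B) = -[(1/6)·log₂(1/6) + (5/6)·log₂(5/6)]
  = 0.4308 + 0.2192
  = 0.6500 bits
H(A,B) = -[(1/6)·log₂(1/6) + (5/6)·log₂(5/6)]
  = 0.4308 + 0.2192
  = 0.6500 bits

I(A;B) = H(A) + H(B) - H(A,B)
  = 0.6500 + 0.6500 - 0.6500
  = 0.6500 bits

min(H(A), H(B)) = min(0.6500, 0.6500) = 0.6500 bits
Normalized MI = 0.6500 / 0.6500 = 1.0000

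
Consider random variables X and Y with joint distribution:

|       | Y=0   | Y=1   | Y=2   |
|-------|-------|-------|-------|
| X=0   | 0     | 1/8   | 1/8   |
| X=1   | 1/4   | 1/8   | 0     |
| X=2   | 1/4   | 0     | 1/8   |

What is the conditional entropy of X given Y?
Marginal P(Y) (column sums):
  P(Y=0) = 0 + 1/4 + 1/4 = 1/2
  P(Y=1) = 1/8 + 1/8 + 0 = 1/4
  P(Y=2) = 1/8 + 0 + 1/8 = 1/4

H(X|Y) = -Σ P(X,Y)·log₂ P(X|Y), where P(X|Y) = P(X,Y) / P(Y)
  (cells with P(X,Y) = 0 contribute 0)
  (X=0,Y=1): P(X|Y) = (1/8)/(1/4) = 1/2;  -(1/8)·log₂(1/2) = 0.1250
  (X=0,Y=2): P(X|Y) = (1/8)/(1/4) = 1/2;  -(1/8)·log₂(1/2) = 0.1250
  (X=1,Y=0): P(X|Y) = (1/4)/(1/2) = 1/2;  -(1/4)·log₂(1/2) = 0.2500
  (X=1,Y=1): P(X|Y) = (1/8)/(1/4) = 1/2;  -(1/8)·log₂(1/2) = 0.1250
  (X=2,Y=0): P(X|Y) = (1/4)/(1/2) = 1/2;  -(1/4)·log₂(1/2) = 0.2500
  (X=2,Y=2): P(X|Y) = (1/8)/(1/4) = 1/2;  -(1/8)·log₂(1/2) = 0.1250
H(X|Y) = 0.1250 + 0.1250 + 0.2500 + 0.1250 + 0.2500 + 0.1250
  = 1.0000 bits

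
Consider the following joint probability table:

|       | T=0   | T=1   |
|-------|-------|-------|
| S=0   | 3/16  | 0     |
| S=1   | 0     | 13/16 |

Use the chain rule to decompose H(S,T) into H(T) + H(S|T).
By the chain rule: H(S,T) = H(T) + H(S|T)

Marginal P(T) (column sums):
  P(T=0) = 3/16 + 0 = 3/16
  P(T=1) = 0 + 13/16 = 13/16
H(T) = -[(3/16)·log₂(3/16) + (13/16)·log₂(13/16)]
  = 0.4528 + 0.2434
  = 0.6962 bits
H(S|T) = -Σ P(S,T)·log₂ P(S|T), where P(S|T) = P(S,T) / P(T)
  (cells with P(S,T) = 0 contribute 0)
  (S=0,T=0): P(S|T) = (3/16)/(3/16) = 1;  -(3/16)·log₂(1) = 0.0000
  (S=1,T=1): P(S|T) = (13/16)/(13/16) = 1;  -(13/16)·log₂(1) = 0.0000
H(S|T) = 0.0000 + 0.0000
  = 0.0000 bits

H(S,T) = H(T) + H(S|T) = 0.6962 + 0.0000 = 0.6962 bits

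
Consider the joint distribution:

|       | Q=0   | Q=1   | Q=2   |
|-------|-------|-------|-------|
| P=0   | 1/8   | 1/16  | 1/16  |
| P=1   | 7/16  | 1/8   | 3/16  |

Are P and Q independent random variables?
Marginal P(P) (row sums):
  P(P=0) = 1/8 + 1/16 + 1/16 = 1/4
  P(P=1) = 7/16 + 1/8 + 3/16 = 3/4
Marginal P(Q) (column sums):
  P(Q=0) = 1/8 + 7/16 = 9/16
  P(Q=1) = 1/16 + 1/8 = 3/16
  P(Q=2) = 1/16 + 3/16 = 1/4

P and Q are independent iff P(P=i,Q=j) = P(P=i)·P(Q=j) for every cell.
  P(P=0)·P(Q=0) = 1/4 × 9/16 = 9/64, but P(P=0,Q=0) = 1/8 ✗

No, P and Q are not independent. Quantitatively, I(P;Q) > 0:

H(P) = -[(1/4)·log₂(1/4) + (3/4)·log₂(3/4)]
  = 0.5000 + 0.3113
  = 0.8113 bits
H(Q) = -[(9/16)·log₂(9/16) + (3/16)·log₂(3/16) + (1/4)·log₂(1/4)]
  = 0.4669 + 0.4528 + 0.5000
  = 1.4197 bits
H(P,Q) = -[(1/8)·log₂(1/8) + (1/16)·log₂(1/16) + (1/16)·log₂(1/16) + (7/16)·log₂(7/16) + (1/8)·log₂(1/8) + (3/16)·log₂(3/16)]
  = 0.3750 + 0.2500 + 0.2500 + 0.5218 + 0.3750 + 0.4528
  = 2.2246 bits
I(P;Q) = H(P) + H(Q) - H(P,Q) = 0.8113 + 1.4197 - 2.2246 = 0.0064 bits > 0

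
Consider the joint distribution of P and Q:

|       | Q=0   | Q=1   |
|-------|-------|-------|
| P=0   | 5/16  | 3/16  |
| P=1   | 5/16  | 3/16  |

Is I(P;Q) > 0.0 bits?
Marginal P(P) (row sums):
  P(P=0) = 5/16 + 3/16 = 1/2
  P(P=1) = 5/16 + 3/16 = 1/2
Marginal P(Q) (column sums):
  P(Q=0) = 5/16 + 5/16 = 5/8
  P(Q=1) = 3/16 + 3/16 = 3/8

H(P) = -[(1/2)·log₂(1/2) + (1/2)·log₂(1/2)]
  = 0.5000 + 0.5000
  = 1.0000 bits
H(Q) = -[(5/8)·log₂(5/8) + (3/8)·log₂(3/8)]
  = 0.4238 + 0.5306
  = 0.9544 bits
H(P,Q) = -[(5/16)·log₂(5/16) + (3/16)·log₂(3/16) + (5/16)·log₂(5/16) + (3/16)·log₂(3/16)]
  = 0.5244 + 0.4528 + 0.5244 + 0.4528
  = 1.9544 bits

I(P;Q) = H(P) + H(Q) - H(P,Q)
  = 1.0000 + 0.9544 - 1.9544
  = 0.0000 bits

No. I(P;Q) = 0.0000 bits, which is ≤ 0.0 bits.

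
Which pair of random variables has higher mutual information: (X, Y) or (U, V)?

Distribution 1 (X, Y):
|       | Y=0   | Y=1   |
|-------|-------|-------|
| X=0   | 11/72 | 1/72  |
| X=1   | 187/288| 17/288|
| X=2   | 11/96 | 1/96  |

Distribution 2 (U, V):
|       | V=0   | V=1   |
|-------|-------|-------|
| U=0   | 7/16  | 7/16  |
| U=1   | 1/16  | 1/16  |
Distribution 1 (X, Y):
Marginal P(X) (row sums):
  P(X=0) = 11/72 + 1/72 = 1/6
  P(X=1) = 187/288 + 17/288 = 17/24
  P(X=2) = 11/96 + 1/96 = 1/8
Marginal P(Y) (column sums):
  P(Y=0) = 11/72 + 187/288 + 11/96 = 11/12
  P(Y=1) = 1/72 + 17/288 + 1/96 = 1/12

H(X) = -[(1/6)·log₂(1/6) + (17/24)·log₂(17/24) + (1/8)·log₂(1/8)]
  = 0.4308 + 0.3524 + 0.3750
  = 1.1582 bits
H(Y) = -[(11/12)·log₂(11/12) + (1/12)·log₂(1/12)]
  = 0.1151 + 0.2987
  = 0.4138 bits
H(X,Y) = -[(11/72)·log₂(11/72) + (1/72)·log₂(1/72) + (187/288)·log₂(187/288) + (17/288)·log₂(17/288) + (11/96)·log₂(11/96) + (1/96)·log₂(1/96)]
  = 0.4141 + 0.0857 + 0.4045 + 0.2410 + 0.3581 + 0.0686
  = 1.5720 bits

I(X;Y) = H(X) + H(Y) - H(X,Y)
  = 1.1582 + 0.4138 - 1.5720
  = 0.0000 bits

Distribution 2 (U, V):
Marginal P(U) (row sums):
  P(U=0) = 7/16 + 7/16 = 7/8
  P(U=1) = 1/16 + 1/16 = 1/8
Marginal P(V) (column sums):
  P(V=0) = 7/16 + 1/16 = 1/2
  P(V=1) = 7/16 + 1/16 = 1/2

H(U) = -[(7/8)·log₂(7/8) + (1/8)·log₂(1/8)]
  = 0.1686 + 0.3750
  = 0.5436 bits
H(V) = -[(1/2)·log₂(1/2) + (1/2)·log₂(1/2)]
  = 0.5000 + 0.5000
  = 1.0000 bits
H(U,V) = -[(7/16)·log₂(7/16) + (7/16)·log₂(7/16) + (1/16)·log₂(1/16) + (1/16)·log₂(1/16)]
  = 0.5218 + 0.5218 + 0.2500 + 0.2500
  = 1.5436 bits

I(U;V) = H(U) + H(V) - H(U,V)
  = 0.5436 + 1.0000 - 1.5436
  = 0.0000 bits

Both joint tables factor as the product of their marginals, so I(X;Y) = I(U;V) = 0 bits: neither is larger (both pairs are independent).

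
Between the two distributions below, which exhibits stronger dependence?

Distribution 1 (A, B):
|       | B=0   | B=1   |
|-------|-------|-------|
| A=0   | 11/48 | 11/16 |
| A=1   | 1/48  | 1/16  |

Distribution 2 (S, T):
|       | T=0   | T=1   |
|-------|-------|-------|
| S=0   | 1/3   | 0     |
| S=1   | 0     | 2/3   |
Distribution 1 (A, B):
Marginal P(A) (row sums):
  P(A=0) = 11/48 + 11/16 = 11/12
  P(A=1) = 1/48 + 1/16 = 1/12
Marginal P(B) (column sums):
  P(B=0) = 11/48 + 1/48 = 1/4
  P(B=1) = 11/16 + 1/16 = 3/4

H(A) = -[(11/12)·log₂(11/12) + (1/12)·log₂(1/12)]
  = 0.1151 + 0.2987
  = 0.4138 bits
H(B) = -[(1/4)·log₂(1/4) + (3/4)·log₂(3/4)]
  = 0.5000 + 0.3113
  = 0.8113 bits
H(A,B) = -[(11/48)·log₂(11/48) + (11/16)·log₂(11/16) + (1/48)·log₂(1/48) + (1/16)·log₂(1/16)]
  = 0.4871 + 0.3716 + 0.1164 + 0.2500
  = 1.2251 bits

I(A;B) = H(A) + H(B) - H(A,B)
  = 0.4138 + 0.8113 - 1.2251
  = 0.0000 bits

Distribution 2 (S, T):
Marginal P(S) (row sums):
  P(S=0) = 1/3 + 0 = 1/3
  P(S=1) = 0 + 2/3 = 2/3
Marginal P(T) (column sums):
  P(T=0) = 1/3 + 0 = 1/3
  P(T=1) = 0 + 2/3 = 2/3

H(S) = -[(1/3)·log₂(1/3) + (2/3)·log₂(2/3)]
  = 0.5283 + 0.3900
  = 0.9183 bits
H(T) = -[(1/3)·log₂(1/3) + (2/3)·log₂(2/3)]
  = 0.5283 + 0.3900
  = 0.9183 bits
H(S,T) = -[(1/3)·log₂(1/3) + (2/3)·log₂(2/3)]
  = 0.5283 + 0.3900
  = 0.9183 bits

I(S;T) = H(S) + H(T) - H(S,T)
  = 0.9183 + 0.9183 - 0.9183
  = 0.9183 bits

I(S;T) = 0.9183 bits > I(A;B) = 0.0000 bits, so (S, T) has the higher mutual information (stronger dependence).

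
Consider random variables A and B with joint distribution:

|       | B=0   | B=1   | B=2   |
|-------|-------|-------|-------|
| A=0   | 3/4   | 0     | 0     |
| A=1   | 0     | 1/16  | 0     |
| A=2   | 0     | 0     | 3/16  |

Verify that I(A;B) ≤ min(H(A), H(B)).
Marginal P(A) (row sums):
  P(A=0) = 3/4 + 0 + 0 = 3/4
  P(A=1) = 0 + 1/16 + 0 = 1/16
  P(A=2) = 0 + 0 + 3/16 = 3/16
Marginal P(B) (column sums):
  P(B=0) = 3/4 + 0 + 0 = 3/4
  P(B=1) = 0 + 1/16 + 0 = 1/16
  P(B=2) = 0 + 0 + 3/16 = 3/16

H(A) = -[(3/4)·log₂(3/4) + (1/16)·log₂(1/16) + (3/16)·log₂(3/16)]
  = 0.3113 + 0.2500 + 0.4528
  = 1.0141 bits
H(B) = -[(3/4)·log₂(3/4) + (1/16)·log₂(1/16) + (3/16)·log₂(3/16)]
  = 0.3113 + 0.2500 + 0.4528
  = 1.0141 bits
H(A,B) = -[(3/4)·log₂(3/4) + (1/16)·log₂(1/16) + (3/16)·log₂(3/16)]
  = 0.3113 + 0.2500 + 0.4528
  = 1.0141 bits

I(A;B) = H(A) + H(B) - H(A,B)
  = 1.0141 + 1.0141 - 1.0141
  = 1.0141 bits

min(H(A), H(B)) = min(1.0141, 1.0141) = 1.0141 bits
Since 1.0141 ≤ 1.0141, the bound is satisfied ✓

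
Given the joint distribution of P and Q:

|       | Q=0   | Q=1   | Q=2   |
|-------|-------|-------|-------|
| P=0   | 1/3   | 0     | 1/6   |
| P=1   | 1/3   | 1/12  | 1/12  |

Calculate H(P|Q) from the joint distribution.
Marginal P(Q) (column sums):
  P(Q=0) = 1/3 + 1/3 = 2/3
  P(Q=1) = 0 + 1/12 = 1/12
  P(Q=2) = 1/6 + 1/12 = 1/4

H(P|Q) = -Σ P(P,Q)·log₂ P(P|Q), where P(P|Q) = P(P,Q) / P(Q)
  (cells with P(P,Q) = 0 contribute 0)
  (P=0,Q=0): P(P|Q) = (1/3)/(2/3) = 1/2;  -(1/3)·log₂(1/2) = 0.3333
  (P=0,Q=2): P(P|Q) = (1/6)/(1/4) = 2/3;  -(1/6)·log₂(2/3) = 0.0975
  (P=1,Q=0): P(P|Q) = (1/3)/(2/3) = 1/2;  -(1/3)·log₂(1/2) = 0.3333
  (P=1,Q=1): P(P|Q) = (1/12)/(1/12) = 1;  -(1/12)·log₂(1) = 0.0000
  (P=1,Q=2): P(P|Q) = (1/12)/(1/4) = 1/3;  -(1/12)·log₂(1/3) = 0.1321
H(P|Q) = 0.3333 + 0.0975 + 0.3333 + 0.0000 + 0.1321
  = 0.8962 bits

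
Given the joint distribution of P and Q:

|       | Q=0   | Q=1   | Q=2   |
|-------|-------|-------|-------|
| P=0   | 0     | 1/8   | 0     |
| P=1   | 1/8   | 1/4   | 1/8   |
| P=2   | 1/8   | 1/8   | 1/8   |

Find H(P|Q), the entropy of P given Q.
Marginal P(Q) (column sums):
  P(Q=0) = 0 + 1/8 + 1/8 = 1/4
  P(Q=1) = 1/8 + 1/4 + 1/8 = 1/2
  P(Q=2) = 0 + 1/8 + 1/8 = 1/4

H(P|Q) = -Σ P(P,Q)·log₂ P(P|Q), where P(P|Q) = P(P,Q) / P(Q)
  (cells with P(P,Q) = 0 contribute 0)
  (P=0,Q=1): P(P|Q) = (1/8)/(1/2) = 1/4;  -(1/8)·log₂(1/4) = 0.2500
  (P=1,Q=0): P(P|Q) = (1/8)/(1/4) = 1/2;  -(1/8)·log₂(1/2) = 0.1250
  (P=1,Q=1): P(P|Q) = (1/4)/(1/2) = 1/2;  -(1/4)·log₂(1/2) = 0.2500
  (P=1,Q=2): P(P|Q) = (1/8)/(1/4) = 1/2;  -(1/8)·log₂(1/2) = 0.1250
  (P=2,Q=0): P(P|Q) = (1/8)/(1/4) = 1/2;  -(1/8)·log₂(1/2) = 0.1250
  (P=2,Q=1): P(P|Q) = (1/8)/(1/2) = 1/4;  -(1/8)·log₂(1/4) = 0.2500
  (P=2,Q=2): P(P|Q) = (1/8)/(1/4) = 1/2;  -(1/8)·log₂(1/2) = 0.1250
H(P|Q) = 0.2500 + 0.1250 + 0.2500 + 0.1250 + 0.1250 + 0.2500 + 0.1250
  = 1.2500 bits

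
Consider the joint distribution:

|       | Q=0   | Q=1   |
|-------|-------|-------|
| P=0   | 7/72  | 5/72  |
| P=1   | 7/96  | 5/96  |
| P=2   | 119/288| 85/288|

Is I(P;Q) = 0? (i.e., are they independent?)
Marginal P(P) (row sums):
  P(P=0) = 7/72 + 5/72 = 1/6
  P(P=1) = 7/96 + 5/96 = 1/8
  P(P=2) = 119/288 + 85/288 = 17/24
Marginal P(Q) (column sums):
  P(Q=0) = 7/72 + 7/96 + 119/288 = 7/12
  P(Q=1) = 5/72 + 5/96 + 85/288 = 5/12

P and Q are independent iff P(P=i,Q=j) = P(P=i)·P(Q=j) for every cell.
  P(P=0)·P(Q=0) = 1/6 × 7/12 = 7/72 = P(P=0,Q=0) ✓
  P(P=0)·P(Q=1) = 1/6 × 5/12 = 5/72 = P(P=0,Q=1) ✓
  P(P=1)·P(Q=0) = 1/8 × 7/12 = 7/96 = P(P=1,Q=0) ✓
  P(P=1)·P(Q=1) = 1/8 × 5/12 = 5/96 = P(P=1,Q=1) ✓
  P(P=2)·P(Q=0) = 17/24 × 7/12 = 119/288 = P(P=2,Q=0) ✓
  P(P=2)·P(Q=1) = 17/24 × 5/12 = 85/288 = P(P=2,Q=1) ✓

Yes, P and Q are independent: every cell factors, so I(P;Q) = 0 bits.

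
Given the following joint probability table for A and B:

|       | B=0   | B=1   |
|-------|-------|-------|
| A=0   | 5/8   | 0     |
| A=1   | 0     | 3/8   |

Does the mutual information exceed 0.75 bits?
Marginal P(A) (row sums):
  P(A=0) = 5/8 + 0 = 5/8
  P(A=1) = 0 + 3/8 = 3/8
Marginal P(B) (column sums):
  P(B=0) = 5/8 + 0 = 5/8
  P(B=1) = 0 + 3/8 = 3/8

H(A) = -[(5/8)·log₂(5/8) + (3/8)·log₂(3/8)]
  = 0.4238 + 0.5306
  = 0.9544 bits
H(B) = -[(5/8)·log₂(5/8) + (3/8)·log₂(3/8)]
  = 0.4238 + 0.5306
  = 0.9544 bits
H(A,B) = -[(5/8)·log₂(5/8) + (3/8)·log₂(3/8)]
  = 0.4238 + 0.5306
  = 0.9544 bits

I(A;B) = H(A) + H(B) - H(A,B)
  = 0.9544 + 0.9544 - 0.9544
  = 0.9544 bits

Yes. I(A;B) = 0.9544 bits, which is > 0.75 bits.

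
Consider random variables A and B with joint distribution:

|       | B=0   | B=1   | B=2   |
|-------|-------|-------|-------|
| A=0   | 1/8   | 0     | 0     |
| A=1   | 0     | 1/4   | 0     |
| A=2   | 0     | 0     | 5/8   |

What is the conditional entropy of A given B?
Marginal P(B) (column sums):
  P(B=0) = 1/8 + 0 + 0 = 1/8
  P(B=1) = 0 + 1/4 + 0 = 1/4
  P(B=2) = 0 + 0 + 5/8 = 5/8

H(A|B) = -Σ P(A,B)·log₂ P(A|B), where P(A|B) = P(A,B) / P(B)
  (cells with P(A,B) = 0 contribute 0)
  (A=0,B=0): P(A|B) = (1/8)/(1/8) = 1;  -(1/8)·log₂(1) = 0.0000
  (A=1,B=1): P(A|B) = (1/4)/(1/4) = 1;  -(1/4)·log₂(1) = 0.0000
  (A=2,B=2): P(A|B) = (5/8)/(5/8) = 1;  -(5/8)·log₂(1) = 0.0000
H(A|B) = 0.0000 + 0.0000 + 0.0000
  = 0.0000 bits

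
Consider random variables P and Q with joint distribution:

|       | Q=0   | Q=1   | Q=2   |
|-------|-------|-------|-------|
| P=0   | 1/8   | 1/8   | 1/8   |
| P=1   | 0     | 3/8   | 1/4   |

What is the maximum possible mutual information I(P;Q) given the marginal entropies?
The upper bound on mutual information is I(P;Q) ≤ min(H(P), H(Q)).

Marginal P(P) (row sums):
  P(P=0) = 1/8 + 1/8 + 1/8 = 3/8
  P(P=1) = 0 + 3/8 + 1/4 = 5/8
Marginal P(Q) (column sums):
  P(Q=0) = 1/8 + 0 = 1/8
  P(Q=1) = 1/8 + 3/8 = 1/2
  P(Q=2) = 1/8 + 1/4 = 3/8

H(P) = -[(3/8)·log₂(3/8) + (5/8)·log₂(5/8)]
  = 0.5306 + 0.4238
  = 0.9544 bits
H(Q) = -[(1/8)·log₂(1/8) + (1/2)·log₂(1/2) + (3/8)·log₂(3/8)]
  = 0.3750 + 0.5000 + 0.5306
  = 1.4056 bits

Maximum possible I(P;Q) = min(0.9544, 1.4056) = 0.9544 bits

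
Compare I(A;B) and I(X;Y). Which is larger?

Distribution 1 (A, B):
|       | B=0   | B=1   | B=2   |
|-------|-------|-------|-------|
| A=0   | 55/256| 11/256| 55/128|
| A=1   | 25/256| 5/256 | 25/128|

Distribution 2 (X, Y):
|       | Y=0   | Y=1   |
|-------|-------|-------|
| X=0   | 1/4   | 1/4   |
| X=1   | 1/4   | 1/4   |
Distribution 1 (A, B):
Marginal P(A) (row sums):
  P(A=0) = 55/256 + 11/256 + 55/128 = 11/16
  P(A=1) = 25/256 + 5/256 + 25/128 = 5/16
Marginal P(B) (column sums):
  P(B=0) = 55/256 + 25/256 = 5/16
  P(B=1) = 11/256 + 5/256 = 1/16
  P(B=2) = 55/128 + 25/128 = 5/8

H(A) = -[(11/16)·log₂(11/16) + (5/16)·log₂(5/16)]
  = 0.3716 + 0.5244
  = 0.8960 bits
H(B) = -[(5/16)·log₂(5/16) + (1/16)·log₂(1/16) + (5/8)·log₂(5/8)]
  = 0.5244 + 0.2500 + 0.4238
  = 1.1982 bits
H(A,B) = -[(55/256)·log₂(55/256) + (11/256)·log₂(11/256) + (55/128)·log₂(55/128) + (25/256)·log₂(25/256) + (5/256)·log₂(5/256) + (25/128)·log₂(25/128)]
  = 0.4767 + 0.1951 + 0.5236 + 0.3277 + 0.1109 + 0.4602
  = 2.0942 bits

I(A;B) = H(A) + H(B) - H(A,B)
  = 0.8960 + 1.1982 - 2.0942
  = 0.0000 bits

Distribution 2 (X, Y):
Marginal P(X) (row sums):
  P(X=0) = 1/4 + 1/4 = 1/2
  P(X=1) = 1/4 + 1/4 = 1/2
Marginal P(Y) (column sums):
  P(Y=0) = 1/4 + 1/4 = 1/2
  P(Y=1) = 1/4 + 1/4 = 1/2

H(X) = -[(1/2)·log₂(1/2) + (1/2)·log₂(1/2)]
  = 0.5000 + 0.5000
  = 1.0000 bits
H(Y) = -[(1/2)·log₂(1/2) + (1/2)·log₂(1/2)]
  = 0.5000 + 0.5000
  = 1.0000 bits
H(X,Y) = -[(1/4)·log₂(1/4) + (1/4)·log₂(1/4) + (1/4)·log₂(1/4) + (1/4)·log₂(1/4)]
  = 0.5000 + 0.5000 + 0.5000 + 0.5000
  = 2.0000 bits

I(X;Y) = H(X) + H(Y) - H(X,Y)
  = 1.0000 + 1.0000 - 2.0000
  = 0.0000 bits

Both joint tables factor as the product of their marginals, so I(A;B) = I(X;Y) = 0 bits: neither is larger (both pairs are independent).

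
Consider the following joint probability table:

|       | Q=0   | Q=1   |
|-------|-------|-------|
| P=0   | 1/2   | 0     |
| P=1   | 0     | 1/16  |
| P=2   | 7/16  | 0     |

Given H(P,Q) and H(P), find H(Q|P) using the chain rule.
From the chain rule: H(P,Q) = H(P) + H(Q|P)
Therefore: H(Q|P) = H(P,Q) - H(P)

H(P,Q) = -[(1/2)·log₂(1/2) + (1/16)·log₂(1/16) + (7/16)·log₂(7/16)]
  = 0.5000 + 0.2500 + 0.5218
  = 1.2718 bits
Marginal P(P) (row sums):
  P(P=0) = 1/2 + 0 = 1/2
  P(P=1) = 0 + 1/16 = 1/16
  P(P=2) = 7/16 + 0 = 7/16
H(P) = -[(1/2)·log₂(1/2) + (1/16)·log₂(1/16) + (7/16)·log₂(7/16)]
  = 0.5000 + 0.2500 + 0.5218
  = 1.2718 bits

H(Q|P) = 1.2718 - 1.2718 = 0.0000 bits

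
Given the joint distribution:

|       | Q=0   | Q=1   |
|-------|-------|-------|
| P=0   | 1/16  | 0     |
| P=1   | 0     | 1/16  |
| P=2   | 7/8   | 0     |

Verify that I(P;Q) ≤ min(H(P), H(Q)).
Marginal P(P) (row sums):
  P(P=0) = 1/16 + 0 = 1/16
  P(P=1) = 0 + 1/16 = 1/16
  P(P=2) = 7/8 + 0 = 7/8
Marginal P(Q) (column sums):
  P(Q=0) = 1/16 + 0 + 7/8 = 15/16
  P(Q=1) = 0 + 1/16 + 0 = 1/16

H(P) = -[(1/16)·log₂(1/16) + (1/16)·log₂(1/16) + (7/8)·log₂(7/8)]
  = 0.2500 + 0.2500 + 0.1686
  = 0.6686 bits
H(Q) = -[(15/16)·log₂(15/16) + (1/16)·log₂(1/16)]
  = 0.0873 + 0.2500
  = 0.3373 bits
H(P,Q) = -[(1/16)·log₂(1/16) + (1/16)·log₂(1/16) + (7/8)·log₂(7/8)]
  = 0.2500 + 0.2500 + 0.1686
  = 0.6686 bits

I(P;Q) = H(P) + H(Q) - H(P,Q)
  = 0.6686 + 0.3373 - 0.6686
  = 0.3373 bits

min(H(P), H(Q)) = min(0.6686, 0.3373) = 0.3373 bits
Since 0.3373 ≤ 0.3373, the bound is satisfied ✓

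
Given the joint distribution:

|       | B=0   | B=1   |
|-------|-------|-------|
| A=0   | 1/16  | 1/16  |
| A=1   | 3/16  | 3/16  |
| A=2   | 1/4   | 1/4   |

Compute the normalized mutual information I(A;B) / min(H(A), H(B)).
Marginal P(A) (row sums):
  P(A=0) = 1/16 + 1/16 = 1/8
  P(A=1) = 3/16 + 3/16 = 3/8
  P(A=2) = 1/4 + 1/4 = 1/2
Marginal P(B) (column sums):
  P(B=0) = 1/16 + 3/16 + 1/4 = 1/2
  P(B=1) = 1/16 + 3/16 + 1/4 = 1/2

H(A) = -[(1/8)·log₂(1/8) + (3/8)·log₂(3/8) + (1/2)·log₂(1/2)]
  = 0.3750 + 0.5306 + 0.5000
  = 1.4056 bits
H(B) = -[(1/2)·log₂(1/2) + (1/2)·log₂(1/2)]
  = 0.5000 + 0.5000
  = 1.0000 bits
H(A,B) = -[(1/16)·log₂(1/16) + (1/16)·log₂(1/16) + (3/16)·log₂(3/16) + (3/16)·log₂(3/16) + (1/4)·log₂(1/4) + (1/4)·log₂(1/4)]
  = 0.2500 + 0.2500 + 0.4528 + 0.4528 + 0.5000 + 0.5000
  = 2.4056 bits

I(A;B) = H(A) + H(B) - H(A,B)
  = 1.4056 + 1.0000 - 2.4056
  = 0.0000 bits

min(H(A), H(B)) = min(1.4056, 1.0000) = 1.0000 bits
Normalized MI = 0.0000 / 1.0000 = 0.0000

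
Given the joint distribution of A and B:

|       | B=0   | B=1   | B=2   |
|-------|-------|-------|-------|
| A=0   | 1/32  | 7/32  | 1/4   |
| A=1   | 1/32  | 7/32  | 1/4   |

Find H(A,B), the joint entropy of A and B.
H(A,B) = -Σ P(A,B) log₂ P(A,B), summed over the non-zero cells:
H(A,B) = -[(1/32)·log₂(1/32) + (7/32)·log₂(7/32) + (1/4)·log₂(1/4) + (1/32)·log₂(1/32) + (7/32)·log₂(7/32) + (1/4)·log₂(1/4)]
  = 0.1563 + 0.4796 + 0.5000 + 0.1563 + 0.4796 + 0.5000
  = 2.2718 bits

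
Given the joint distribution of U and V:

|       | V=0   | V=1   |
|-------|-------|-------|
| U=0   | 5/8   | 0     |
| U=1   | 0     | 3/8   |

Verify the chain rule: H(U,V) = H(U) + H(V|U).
Left side:
H(U,V) = -[(5/8)·log₂(5/8) + (3/8)·log₂(3/8)]
  = 0.4238 + 0.5306
  = 0.9544 bits

Right side:
Marginal P(U) (row sums):
  P(U=0) = 5/8 + 0 = 5/8
  P(U=1) = 0 + 3/8 = 3/8
H(U) = -[(5/8)·log₂(5/8) + (3/8)·log₂(3/8)]
  = 0.4238 + 0.5306
  = 0.9544 bits
H(V|U) = -Σ P(U,V)·log₂ P(V|U), where P(V|U) = P(U,V) / P(U)
  (cells with P(U,V) = 0 contribute 0)
  (U=0,V=0): P(V|U) = (5/8)/(5/8) = 1;  -(5/8)·log₂(1) = 0.0000
  (U=1,V=1): P(V|U) = (3/8)/(3/8) = 1;  -(3/8)·log₂(1) = 0.0000
H(V|U) = 0.0000 + 0.0000
  = 0.0000 bits
H(U) + H(V|U) = 0.9544 + 0.0000 = 0.9544 bits

Both sides equal 0.9544 bits, so the chain rule holds ✓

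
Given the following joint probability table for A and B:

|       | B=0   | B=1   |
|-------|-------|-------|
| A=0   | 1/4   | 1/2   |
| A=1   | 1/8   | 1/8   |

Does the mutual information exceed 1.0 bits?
Marginal P(A) (row sums):
  P(A=0) = 1/4 + 1/2 = 3/4
  P(A=1) = 1/8 + 1/8 = 1/4
Marginal P(B) (column sums):
  P(B=0) = 1/4 + 1/8 = 3/8
  P(B=1) = 1/2 + 1/8 = 5/8

H(A) = -[(3/4)·log₂(3/4) + (1/4)·log₂(1/4)]
  = 0.3113 + 0.5000
  = 0.8113 bits
H(B) = -[(3/8)·log₂(3/8) + (5/8)·log₂(5/8)]
  = 0.5306 + 0.4238
  = 0.9544 bits
H(A,B) = -[(1/4)·log₂(1/4) + (1/2)·log₂(1/2) + (1/8)·log₂(1/8) + (1/8)·log₂(1/8)]
  = 0.5000 + 0.5000 + 0.3750 + 0.3750
  = 1.7500 bits

I(A;B) = H(A) + H(B) - H(A,B)
  = 0.8113 + 0.9544 - 1.7500
  = 0.0157 bits

No. I(A;B) = 0.0157 bits, which is ≤ 1.0 bits.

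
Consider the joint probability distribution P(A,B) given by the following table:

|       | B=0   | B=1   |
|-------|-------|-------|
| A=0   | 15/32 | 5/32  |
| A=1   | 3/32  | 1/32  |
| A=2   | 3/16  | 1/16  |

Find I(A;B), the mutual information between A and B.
Marginal P(A) (row sums):
  P(A=0) = 15/32 + 5/32 = 5/8
  P(A=1) = 3/32 + 1/32 = 1/8
  P(A=2) = 3/16 + 1/16 = 1/4
Marginal P(B) (column sums):
  P(B=0) = 15/32 + 3/32 + 3/16 = 3/4
  P(B=1) = 5/32 + 1/32 + 1/16 = 1/4

H(A) = -[(5/8)·log₂(5/8) + (1/8)·log₂(1/8) + (1/4)·log₂(1/4)]
  = 0.4238 + 0.3750 + 0.5000
  = 1.2988 bits
H(B) = -[(3/4)·log₂(3/4) + (1/4)·log₂(1/4)]
  = 0.3113 + 0.5000
  = 0.8113 bits
H(A,B) = -[(15/32)·log₂(15/32) + (5/32)·log₂(5/32) + (3/32)·log₂(3/32) + (1/32)·log₂(1/32) + (3/16)·log₂(3/16) + (1/16)·log₂(1/16)]
  = 0.5124 + 0.4184 + 0.3202 + 0.1563 + 0.4528 + 0.2500
  = 2.1101 bits

I(A;B) = H(A) + H(B) - H(A,B)
  = 1.2988 + 0.8113 - 2.1101
  = 0.0000 bits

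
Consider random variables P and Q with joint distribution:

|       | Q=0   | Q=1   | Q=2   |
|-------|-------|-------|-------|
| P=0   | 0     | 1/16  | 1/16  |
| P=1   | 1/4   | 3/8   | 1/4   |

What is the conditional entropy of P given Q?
Marginal P(Q) (column sums):
  P(Q=0) = 0 + 1/4 = 1/4
  P(Q=1) = 1/16 + 3/8 = 7/16
  P(Q=2) = 1/16 + 1/4 = 5/16

H(P|Q) = -Σ P(P,Q)·log₂ P(P|Q), where P(P|Q) = P(P,Q) / P(Q)
  (cells with P(P,Q) = 0 contribute 0)
  (P=0,Q=1): P(P|Q) = (1/16)/(7/16) = 1/7;  -(1/16)·log₂(1/7) = 0.1755
  (P=0,Q=2): P(P|Q) = (1/16)/(5/16) = 1/5;  -(1/16)·log₂(1/5) = 0.1451
  (P=1,Q=0): P(P|Q) = (1/4)/(1/4) = 1;  -(1/4)·log₂(1) = 0.0000
  (P=1,Q=1): P(P|Q) = (3/8)/(7/16) = 6/7;  -(3/8)·log₂(6/7) = 0.0834
  (P=1,Q=2): P(P|Q) = (1/4)/(5/16) = 4/5;  -(1/4)·log₂(4/5) = 0.0805
H(P|Q) = 0.1755 + 0.1451 + 0.0000 + 0.0834 + 0.0805
  = 0.4845 bits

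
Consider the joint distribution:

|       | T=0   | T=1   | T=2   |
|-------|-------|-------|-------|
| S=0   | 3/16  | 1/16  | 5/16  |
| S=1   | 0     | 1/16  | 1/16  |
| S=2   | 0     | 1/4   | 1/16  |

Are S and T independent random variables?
Marginal P(S) (row sums):
  P(S=0) = 3/16 + 1/16 + 5/16 = 9/16
  P(S=1) = 0 + 1/16 + 1/16 = 1/8
  P(S=2) = 0 + 1/4 + 1/16 = 5/16
Marginal P(T) (column sums):
  P(T=0) = 3/16 + 0 + 0 = 3/16
  P(T=1) = 1/16 + 1/16 + 1/4 = 3/8
  P(T=2) = 5/16 + 1/16 + 1/16 = 7/16

S and T are independent iff P(S=i,T=j) = P(S=i)·P(T=j) for every cell.
  P(S=0)·P(T=0) = 9/16 × 3/16 = 27/256, but P(S=0,T=0) = 3/16 ✗

No, S and T are not independent. Quantitatively, I(S;T) > 0:

H(S) = -[(9/16)·log₂(9/16) + (1/8)·log₂(1/8) + (5/16)·log₂(5/16)]
  = 0.4669 + 0.3750 + 0.5244
  = 1.3663 bits
H(T) = -[(3/16)·log₂(3/16) + (3/8)·log₂(3/8) + (7/16)·log₂(7/16)]
  = 0.4528 + 0.5306 + 0.5218
  = 1.5052 bits
H(S,T) = -[(3/16)·log₂(3/16) + (1/16)·log₂(1/16) + (5/16)·log₂(5/16) + (1/16)·log₂(1/16) + (1/16)·log₂(1/16) + (1/4)·log₂(1/4) + (1/16)·log₂(1/16)]
  = 0.4528 + 0.2500 + 0.5244 + 0.2500 + 0.2500 + 0.5000 + 0.2500
  = 2.4772 bits
I(S;T) = H(S) + H(T) - H(S,T) = 1.3663 + 1.5052 - 2.4772 = 0.3943 bits > 0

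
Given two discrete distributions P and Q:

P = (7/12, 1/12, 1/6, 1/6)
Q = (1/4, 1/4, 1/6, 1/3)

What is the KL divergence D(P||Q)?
D(P||Q) = Σ P(i) log₂(P(i)/Q(i))
  i=0: (7/12) × log₂((7/12)/(1/4)) = (7/12) × log₂(7/3) = 0.7131
  i=1: (1/12) × log₂((1/12)/(1/4)) = (1/12) × log₂(1/3) = -0.1321
  i=2: (1/6) × log₂((1/6)/(1/6)) = (1/6) × log₂(1) = 0.0000
  i=3: (1/6) × log₂((1/6)/(1/3)) = (1/6) × log₂(1/2) = -0.1667
D(P||Q) = 0.7131 - 0.1321 + 0.0000 - 0.1667
  = 0.4143 bits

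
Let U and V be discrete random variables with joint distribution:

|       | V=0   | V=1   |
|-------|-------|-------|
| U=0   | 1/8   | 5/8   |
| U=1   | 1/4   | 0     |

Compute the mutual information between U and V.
Marginal P(U) (row sums):
  P(U=0) = 1/8 + 5/8 = 3/4
  P(U=1) = 1/4 + 0 = 1/4
Marginal P(V) (column sums):
  P(V=0) = 1/8 + 1/4 = 3/8
  P(V=1) = 5/8 + 0 = 5/8

H(U) = -[(3/4)·log₂(3/4) + (1/4)·log₂(1/4)]
  = 0.3113 + 0.5000
  = 0.8113 bits
H(V) = -[(3/8)·log₂(3/8) + (5/8)·log₂(5/8)]
  = 0.5306 + 0.4238
  = 0.9544 bits
H(U,V) = -[(1/8)·log₂(1/8) + (5/8)·log₂(5/8) + (1/4)·log₂(1/4)]
  = 0.3750 + 0.4238 + 0.5000
  = 1.2988 bits

I(U;V) = H(U) + H(V) - H(U,V)
  = 0.8113 + 0.9544 - 1.2988
  = 0.4669 bits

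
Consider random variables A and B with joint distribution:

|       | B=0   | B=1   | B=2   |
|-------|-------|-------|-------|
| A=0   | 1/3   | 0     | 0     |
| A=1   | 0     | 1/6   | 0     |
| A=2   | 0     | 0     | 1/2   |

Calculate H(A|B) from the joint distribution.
Marginal P(B) (column sums):
  P(B=0) = 1/3 + 0 + 0 = 1/3
  P(B=1) = 0 + 1/6 + 0 = 1/6
  P(B=2) = 0 + 0 + 1/2 = 1/2

H(A|B) = -Σ P(A,B)·log₂ P(A|B), where P(A|B) = P(A,B) / P(B)
  (cells with P(A,B) = 0 contribute 0)
  (A=0,B=0): P(A|B) = (1/3)/(1/3) = 1;  -(1/3)·log₂(1) = 0.0000
  (A=1,B=1): P(A|B) = (1/6)/(1/6) = 1;  -(1/6)·log₂(1) = 0.0000
  (A=2,B=2): P(A|B) = (1/2)/(1/2) = 1;  -(1/2)·log₂(1) = 0.0000
H(A|B) = 0.0000 + 0.0000 + 0.0000
  = 0.0000 bits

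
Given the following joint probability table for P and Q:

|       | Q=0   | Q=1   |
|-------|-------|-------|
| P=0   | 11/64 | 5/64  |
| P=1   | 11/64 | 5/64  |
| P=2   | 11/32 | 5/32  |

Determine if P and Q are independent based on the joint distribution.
Marginal P(P) (row sums):
  P(P=0) = 11/64 + 5/64 = 1/4
  P(P=1) = 11/64 + 5/64 = 1/4
  P(P=2) = 11/32 + 5/32 = 1/2
Marginal P(Q) (column sums):
  P(Q=0) = 11/64 + 11/64 + 11/32 = 11/16
  P(Q=1) = 5/64 + 5/64 + 5/32 = 5/16

P and Q are independent iff P(P=i,Q=j) = P(P=i)·P(Q=j) for every cell.
  P(P=0)·P(Q=0) = 1/4 × 11/16 = 11/64 = P(P=0,Q=0) ✓
  P(P=0)·P(Q=1) = 1/4 × 5/16 = 5/64 = P(P=0,Q=1) ✓
  P(P=1)·P(Q=0) = 1/4 × 11/16 = 11/64 = P(P=1,Q=0) ✓
  P(P=1)·P(Q=1) = 1/4 × 5/16 = 5/64 = P(P=1,Q=1) ✓
  P(P=2)·P(Q=0) = 1/2 × 11/16 = 11/32 = P(P=2,Q=0) ✓
  P(P=2)·P(Q=1) = 1/2 × 5/16 = 5/32 = P(P=2,Q=1) ✓

Yes, P and Q are independent: every cell factors, so I(P;Q) = 0 bits.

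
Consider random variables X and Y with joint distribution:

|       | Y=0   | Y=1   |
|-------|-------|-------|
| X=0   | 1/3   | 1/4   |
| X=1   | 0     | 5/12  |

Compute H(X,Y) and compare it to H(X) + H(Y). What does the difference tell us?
Marginal P(X) (row sums):
  P(X=0) = 1/3 + 1/4 = 7/12
  P(X=1) = 0 + 5/12 = 5/12
Marginal P(Y) (column sums):
  P(Y=0) = 1/3 + 0 = 1/3
  P(Y=1) = 1/4 + 5/12 = 2/3

H(X,Y) = -[(1/3)·log₂(1/3) + (1/4)·log₂(1/4) + (5/12)·log₂(5/12)]
  = 0.5283 + 0.5000 + 0.5263
  = 1.5546 bits
H(X) = -[(7/12)·log₂(7/12) + (5/12)·log₂(5/12)]
  = 0.4536 + 0.5263
  = 0.9799 bits
H(Y) = -[(1/3)·log₂(1/3) + (2/3)·log₂(2/3)]
  = 0.5283 + 0.3900
  = 0.9183 bits

H(X) + H(Y) = 0.9799 + 0.9183 = 1.8982 bits
Difference: H(X) + H(Y) - H(X,Y) = 1.8982 - 1.5546 = 0.3436 bits = I(X;Y)

The difference is the mutual information; it is positive here, so X and Y are dependent (knowing one reduces uncertainty about the other by 0.3436 bits).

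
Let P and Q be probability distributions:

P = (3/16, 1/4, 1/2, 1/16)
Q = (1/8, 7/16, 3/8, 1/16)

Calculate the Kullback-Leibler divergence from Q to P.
D(P||Q) = Σ P(i) log₂(P(i)/Q(i))
  i=0: (3/16) × log₂((3/16)/(1/8)) = (3/16) × log₂(3/2) = 0.1097
  i=1: (1/4) × log₂((1/4)/(7/16)) = (1/4) × log₂(4/7) = -0.2018
  i=2: (1/2) × log₂((1/2)/(3/8)) = (1/2) × log₂(4/3) = 0.2075
  i=3: (1/16) × log₂((1/16)/(1/16)) = (1/16) × log₂(1) = 0.0000
D(P||Q) = 0.1097 - 0.2018 + 0.2075 + 0.0000
  = 0.1154 bits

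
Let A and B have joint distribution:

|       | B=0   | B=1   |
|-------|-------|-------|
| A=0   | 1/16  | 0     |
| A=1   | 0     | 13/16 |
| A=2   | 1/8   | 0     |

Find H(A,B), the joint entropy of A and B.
H(A,B) = -Σ P(A,B) log₂ P(A,B), summed over the non-zero cells:
H(A,B) = -[(1/16)·log₂(1/16) + (13/16)·log₂(13/16) + (1/8)·log₂(1/8)]
  = 0.2500 + 0.2434 + 0.3750
  = 0.8684 bits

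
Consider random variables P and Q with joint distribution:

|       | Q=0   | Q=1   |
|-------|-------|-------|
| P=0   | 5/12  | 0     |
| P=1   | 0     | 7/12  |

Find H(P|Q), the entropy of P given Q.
Marginal P(Q) (column sums):
  P(Q=0) = 5/12 + 0 = 5/12
  P(Q=1) = 0 + 7/12 = 7/12

H(P|Q) = -Σ P(P,Q)·log₂ P(P|Q), where P(P|Q) = P(P,Q) / P(Q)
  (cells with P(P,Q) = 0 contribute 0)
  (P=0,Q=0): P(P|Q) = (5/12)/(5/12) = 1;  -(5/12)·log₂(1) = 0.0000
  (P=1,Q=1): P(P|Q) = (7/12)/(7/12) = 1;  -(7/12)·log₂(1) = 0.0000
H(P|Q) = 0.0000 + 0.0000
  = 0.0000 bits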